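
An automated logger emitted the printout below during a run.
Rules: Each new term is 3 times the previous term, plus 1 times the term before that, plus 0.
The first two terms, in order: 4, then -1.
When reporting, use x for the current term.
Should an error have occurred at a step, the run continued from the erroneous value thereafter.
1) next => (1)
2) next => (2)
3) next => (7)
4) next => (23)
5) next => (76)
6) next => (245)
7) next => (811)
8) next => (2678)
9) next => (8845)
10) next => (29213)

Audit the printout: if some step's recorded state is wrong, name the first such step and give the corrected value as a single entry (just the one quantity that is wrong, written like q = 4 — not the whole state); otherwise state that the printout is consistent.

Recomputing the run from the initial state:
step 1: x = 1
step 2: x = 2
step 3: x = 7
step 4: x = 23
step 5: x = 76
step 6: x = 251
step 7: x = 829
step 8: x = 2738
step 9: x = 9043
step 10: x = 29867
The first disagreement with the printout is at step 6, where the value should be x = 251.

step 6, x = 251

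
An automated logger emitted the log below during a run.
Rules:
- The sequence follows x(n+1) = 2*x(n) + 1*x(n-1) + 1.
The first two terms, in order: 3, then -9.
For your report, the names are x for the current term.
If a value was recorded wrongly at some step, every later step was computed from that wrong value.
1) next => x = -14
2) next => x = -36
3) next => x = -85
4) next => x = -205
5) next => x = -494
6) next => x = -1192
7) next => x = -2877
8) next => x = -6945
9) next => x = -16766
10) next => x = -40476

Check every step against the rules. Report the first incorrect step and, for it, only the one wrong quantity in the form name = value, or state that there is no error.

no error

Recomputing the run from the initial state:
step 1: x = -14
step 2: x = -36
step 3: x = -85
step 4: x = -205
step 5: x = -494
step 6: x = -1192
step 7: x = -2877
step 8: x = -6945
step 9: x = -16766
step 10: x = -40476
This matches the log at every step.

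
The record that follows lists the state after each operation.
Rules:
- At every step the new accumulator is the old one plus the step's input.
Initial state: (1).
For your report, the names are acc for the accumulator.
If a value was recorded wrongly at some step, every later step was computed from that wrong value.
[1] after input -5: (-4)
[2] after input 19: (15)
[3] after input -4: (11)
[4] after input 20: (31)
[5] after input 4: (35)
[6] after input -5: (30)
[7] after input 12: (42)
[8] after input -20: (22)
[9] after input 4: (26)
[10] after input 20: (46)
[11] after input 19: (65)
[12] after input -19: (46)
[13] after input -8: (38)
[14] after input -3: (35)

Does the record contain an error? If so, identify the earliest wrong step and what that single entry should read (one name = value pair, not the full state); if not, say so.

no error

Step 1: acc = 1 + -5 = -4 — no discrepancy.
Step 2: acc = -4 + 19 = 15 — checks out.
Step 3: acc = 15 + -4 = 11 — consistent with the record.
Step 4: acc = 11 + 20 = 31 — matches.
Step 5: acc = 31 + 4 = 35 — same as recorded.
Step 6: acc = 35 + -5 = 30 — checks out.
Step 7: acc = 30 + 12 = 42 — checks out.
Step 8: acc = 42 + -20 = 22 — agrees with the record.
Step 9: acc = 22 + 4 = 26 — exactly as logged.
Step 10: acc = 26 + 20 = 46 — same as recorded.
Step 11: acc = 46 + 19 = 65 — agrees with the record.
Step 12: acc = 65 + -19 = 46 — matches.
Step 13: acc = 46 + -8 = 38 — no discrepancy.
Step 14: acc = 38 + -3 = 35 — consistent with the record.
The recomputation confirms every line.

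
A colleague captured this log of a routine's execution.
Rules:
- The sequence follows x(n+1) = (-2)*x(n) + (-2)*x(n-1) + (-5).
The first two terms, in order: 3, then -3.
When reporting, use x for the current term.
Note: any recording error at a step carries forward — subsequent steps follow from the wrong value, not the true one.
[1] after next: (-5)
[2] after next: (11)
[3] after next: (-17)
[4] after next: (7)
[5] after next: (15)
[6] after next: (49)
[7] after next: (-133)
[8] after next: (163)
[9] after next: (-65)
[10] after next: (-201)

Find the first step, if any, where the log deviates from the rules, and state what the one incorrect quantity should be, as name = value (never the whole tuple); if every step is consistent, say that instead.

Recomputing the run from the initial state:
step 1: x = -5
step 2: x = 11
step 3: x = -17
step 4: x = 7
step 5: x = 15
step 6: x = -49
step 7: x = 63
step 8: x = -33
step 9: x = -65
step 10: x = 191
The first disagreement with the log is at step 6, where the value should be x = -49.

step 6, x = -49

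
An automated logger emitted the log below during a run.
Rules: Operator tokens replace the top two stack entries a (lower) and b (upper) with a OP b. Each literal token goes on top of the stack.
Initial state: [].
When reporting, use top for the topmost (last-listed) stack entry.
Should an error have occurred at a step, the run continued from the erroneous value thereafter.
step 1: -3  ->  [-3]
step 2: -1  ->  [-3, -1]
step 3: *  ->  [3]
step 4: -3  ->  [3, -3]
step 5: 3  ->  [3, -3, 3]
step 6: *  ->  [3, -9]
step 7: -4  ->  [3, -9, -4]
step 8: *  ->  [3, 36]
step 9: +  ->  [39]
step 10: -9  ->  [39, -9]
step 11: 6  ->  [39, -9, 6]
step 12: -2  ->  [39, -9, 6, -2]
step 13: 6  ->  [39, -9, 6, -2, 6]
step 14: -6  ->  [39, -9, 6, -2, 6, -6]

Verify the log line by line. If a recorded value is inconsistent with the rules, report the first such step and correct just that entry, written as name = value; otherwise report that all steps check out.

1. push -3: top = -3 (confirmed correct)
2. push -1: top = -1 (no discrepancy)
3. -3 * -1 = 3 (verified)
4. push -3: top = -3 (confirmed correct)
5. push 3: top = 3 (confirmed correct)
6. -3 * 3 = -9 (no discrepancy)
7. push -4: top = -4 (exactly as logged)
8. -9 * -4 = 36 (checks out)
9. 3 + 36 = 39 (checks out)
10. push -9: top = -9 (confirmed correct)
11. push 6: top = 6 (agrees with the log)
12. push -2: top = -2 (agrees with the log)
13. push 6: top = 6 (in agreement)
14. push -6: top = -6 (verified)
The recomputation confirms every line.

no error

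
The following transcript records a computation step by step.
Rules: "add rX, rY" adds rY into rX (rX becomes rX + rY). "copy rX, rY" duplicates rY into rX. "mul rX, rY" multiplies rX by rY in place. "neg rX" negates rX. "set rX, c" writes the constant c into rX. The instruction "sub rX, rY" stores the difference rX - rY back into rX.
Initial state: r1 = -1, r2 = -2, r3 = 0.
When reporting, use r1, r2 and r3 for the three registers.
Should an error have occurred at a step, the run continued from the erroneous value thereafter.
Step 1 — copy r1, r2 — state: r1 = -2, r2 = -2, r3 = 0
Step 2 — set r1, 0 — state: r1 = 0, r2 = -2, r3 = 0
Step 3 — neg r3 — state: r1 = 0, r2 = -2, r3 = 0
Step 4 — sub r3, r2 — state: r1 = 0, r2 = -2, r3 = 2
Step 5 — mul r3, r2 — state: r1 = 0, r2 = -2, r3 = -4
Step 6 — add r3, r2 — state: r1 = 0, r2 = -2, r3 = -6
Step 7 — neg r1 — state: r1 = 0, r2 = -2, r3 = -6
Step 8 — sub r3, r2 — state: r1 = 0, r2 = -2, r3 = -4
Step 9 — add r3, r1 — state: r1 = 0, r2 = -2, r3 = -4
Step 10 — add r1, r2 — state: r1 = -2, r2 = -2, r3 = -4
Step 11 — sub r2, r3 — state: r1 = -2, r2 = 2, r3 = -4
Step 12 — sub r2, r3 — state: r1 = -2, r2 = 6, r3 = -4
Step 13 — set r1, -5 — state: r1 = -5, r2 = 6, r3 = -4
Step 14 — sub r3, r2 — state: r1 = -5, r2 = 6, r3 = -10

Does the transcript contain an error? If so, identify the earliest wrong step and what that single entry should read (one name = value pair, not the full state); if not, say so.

no error

Recomputing the run from the initial state:
step 1: r1 = -2, r2 = -2, r3 = 0
step 2: r1 = 0, r2 = -2, r3 = 0
step 3: r1 = 0, r2 = -2, r3 = 0
step 4: r1 = 0, r2 = -2, r3 = 2
step 5: r1 = 0, r2 = -2, r3 = -4
step 6: r1 = 0, r2 = -2, r3 = -6
step 7: r1 = 0, r2 = -2, r3 = -6
step 8: r1 = 0, r2 = -2, r3 = -4
step 9: r1 = 0, r2 = -2, r3 = -4
step 10: r1 = -2, r2 = -2, r3 = -4
step 11: r1 = -2, r2 = 2, r3 = -4
step 12: r1 = -2, r2 = 6, r3 = -4
step 13: r1 = -5, r2 = 6, r3 = -4
step 14: r1 = -5, r2 = 6, r3 = -10
This matches the transcript at every step.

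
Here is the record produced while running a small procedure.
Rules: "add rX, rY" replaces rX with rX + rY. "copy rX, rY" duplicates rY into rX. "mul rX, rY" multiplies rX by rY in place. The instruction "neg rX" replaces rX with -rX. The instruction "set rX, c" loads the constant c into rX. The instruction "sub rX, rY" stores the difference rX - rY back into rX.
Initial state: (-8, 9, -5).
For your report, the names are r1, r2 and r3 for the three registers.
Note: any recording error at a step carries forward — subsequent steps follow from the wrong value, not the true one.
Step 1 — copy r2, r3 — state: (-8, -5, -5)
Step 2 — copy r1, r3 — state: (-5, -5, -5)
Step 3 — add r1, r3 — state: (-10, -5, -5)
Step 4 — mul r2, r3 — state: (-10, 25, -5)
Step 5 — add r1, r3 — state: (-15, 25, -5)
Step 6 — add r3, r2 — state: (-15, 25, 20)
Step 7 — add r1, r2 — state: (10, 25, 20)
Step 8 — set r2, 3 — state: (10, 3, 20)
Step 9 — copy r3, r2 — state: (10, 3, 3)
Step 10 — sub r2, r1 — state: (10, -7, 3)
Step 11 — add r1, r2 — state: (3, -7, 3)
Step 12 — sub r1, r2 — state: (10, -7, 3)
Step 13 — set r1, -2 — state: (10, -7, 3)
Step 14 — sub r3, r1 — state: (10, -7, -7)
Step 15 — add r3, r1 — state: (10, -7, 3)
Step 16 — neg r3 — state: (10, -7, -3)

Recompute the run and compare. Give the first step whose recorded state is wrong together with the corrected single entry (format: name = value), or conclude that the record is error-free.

Recomputing the run from the initial state:
step 1: r1 = -8, r2 = -5, r3 = -5
step 2: r1 = -5, r2 = -5, r3 = -5
step 3: r1 = -10, r2 = -5, r3 = -5
step 4: r1 = -10, r2 = 25, r3 = -5
step 5: r1 = -15, r2 = 25, r3 = -5
step 6: r1 = -15, r2 = 25, r3 = 20
step 7: r1 = 10, r2 = 25, r3 = 20
step 8: r1 = 10, r2 = 3, r3 = 20
step 9: r1 = 10, r2 = 3, r3 = 3
step 10: r1 = 10, r2 = -7, r3 = 3
step 11: r1 = 3, r2 = -7, r3 = 3
step 12: r1 = 10, r2 = -7, r3 = 3
step 13: r1 = -2, r2 = -7, r3 = 3
step 14: r1 = -2, r2 = -7, r3 = 5
step 15: r1 = -2, r2 = -7, r3 = 3
step 16: r1 = -2, r2 = -7, r3 = -3
The first disagreement with the record is at step 13, where the value should be r1 = -2.

step 13, r1 = -2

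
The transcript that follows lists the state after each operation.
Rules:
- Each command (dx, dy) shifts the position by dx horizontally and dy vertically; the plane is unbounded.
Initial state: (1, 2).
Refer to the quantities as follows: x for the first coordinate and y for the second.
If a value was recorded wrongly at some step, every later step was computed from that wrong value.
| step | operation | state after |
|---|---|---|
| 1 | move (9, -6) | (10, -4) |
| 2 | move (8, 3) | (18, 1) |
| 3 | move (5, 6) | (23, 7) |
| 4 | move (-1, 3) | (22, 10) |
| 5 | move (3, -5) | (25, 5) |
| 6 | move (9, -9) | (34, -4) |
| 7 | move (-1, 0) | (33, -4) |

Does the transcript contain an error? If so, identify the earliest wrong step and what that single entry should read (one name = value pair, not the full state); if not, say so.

step 2, y = -1

Step 1: x = 1 + (9) = 10, y = 2 + (-6) = -4 — consistent with the transcript.
Step 2: x = 10 + (8) = 18, y = -4 + (3) = -1 — the transcript has a different value.
The audit stops at step 2: the recorded entry is wrong and should be y = -1.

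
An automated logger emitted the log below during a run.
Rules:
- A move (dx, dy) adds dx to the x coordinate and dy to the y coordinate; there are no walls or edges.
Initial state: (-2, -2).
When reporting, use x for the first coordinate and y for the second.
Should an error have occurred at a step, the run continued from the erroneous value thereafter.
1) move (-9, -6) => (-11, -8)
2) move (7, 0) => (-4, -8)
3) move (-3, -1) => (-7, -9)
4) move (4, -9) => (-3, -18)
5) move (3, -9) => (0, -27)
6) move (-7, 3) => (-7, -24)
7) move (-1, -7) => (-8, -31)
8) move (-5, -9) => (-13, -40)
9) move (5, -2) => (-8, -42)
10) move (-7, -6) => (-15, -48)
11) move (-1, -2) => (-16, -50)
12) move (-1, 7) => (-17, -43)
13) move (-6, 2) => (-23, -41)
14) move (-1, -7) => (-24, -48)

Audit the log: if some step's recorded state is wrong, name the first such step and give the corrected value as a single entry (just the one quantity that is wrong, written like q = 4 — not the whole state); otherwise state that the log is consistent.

1. x = -2 + (-9) = -11, y = -2 + (-6) = -8 (verified)
2. x = -11 + (7) = -4, y = -8 + (0) = -8 (in agreement)
3. x = -4 + (-3) = -7, y = -8 + (-1) = -9 (checks out)
4. x = -7 + (4) = -3, y = -9 + (-9) = -18 (checks out)
5. x = -3 + (3) = 0, y = -18 + (-9) = -27 (verified)
6. x = 0 + (-7) = -7, y = -27 + (3) = -24 (same as recorded)
7. x = -7 + (-1) = -8, y = -24 + (-7) = -31 (exactly as logged)
8. x = -8 + (-5) = -13, y = -31 + (-9) = -40 (verified)
9. x = -13 + (5) = -8, y = -40 + (-2) = -42 (agrees with the log)
10. x = -8 + (-7) = -15, y = -42 + (-6) = -48 (checks out)
11. x = -15 + (-1) = -16, y = -48 + (-2) = -50 (confirmed correct)
12. x = -16 + (-1) = -17, y = -50 + (7) = -43 (verified)
13. x = -17 + (-6) = -23, y = -43 + (2) = -41 (in agreement)
14. x = -23 + (-1) = -24, y = -41 + (-7) = -48 (same as recorded)
No step deviates from the rules.

no error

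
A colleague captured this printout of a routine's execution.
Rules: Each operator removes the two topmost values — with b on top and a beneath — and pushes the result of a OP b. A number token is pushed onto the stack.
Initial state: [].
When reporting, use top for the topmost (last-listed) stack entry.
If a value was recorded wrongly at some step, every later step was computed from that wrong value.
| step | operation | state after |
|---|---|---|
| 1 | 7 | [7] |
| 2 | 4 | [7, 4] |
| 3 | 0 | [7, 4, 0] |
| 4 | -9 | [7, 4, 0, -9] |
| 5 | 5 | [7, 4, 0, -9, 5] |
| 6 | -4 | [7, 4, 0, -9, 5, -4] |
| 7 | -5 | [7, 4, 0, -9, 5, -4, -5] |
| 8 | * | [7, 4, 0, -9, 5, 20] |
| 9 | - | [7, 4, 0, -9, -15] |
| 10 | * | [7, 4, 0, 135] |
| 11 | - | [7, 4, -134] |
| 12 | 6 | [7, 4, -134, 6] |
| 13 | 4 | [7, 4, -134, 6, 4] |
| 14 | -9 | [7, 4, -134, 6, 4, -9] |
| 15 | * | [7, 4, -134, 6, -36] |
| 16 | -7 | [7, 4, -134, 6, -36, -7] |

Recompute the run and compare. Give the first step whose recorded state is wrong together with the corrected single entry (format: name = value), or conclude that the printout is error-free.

step 11, top = -135

step 1: push 7: top = 7 -> same as recorded
step 2: push 4: top = 4 -> matches
step 3: push 0: top = 0 -> confirmed correct
step 4: push -9: top = -9 -> verified
step 5: push 5: top = 5 -> consistent with the printout
step 6: push -4: top = -4 -> consistent with the printout
step 7: push -5: top = -5 -> matches
step 8: -4 * -5 = 20 -> in agreement
step 9: 5 - 20 = -15 -> exactly as logged
step 10: -9 * -15 = 135 -> verified
step 11: 0 - 135 = -135 -> the entry is off here
That makes step 11 the first incorrect line — top = -135 is what it should show.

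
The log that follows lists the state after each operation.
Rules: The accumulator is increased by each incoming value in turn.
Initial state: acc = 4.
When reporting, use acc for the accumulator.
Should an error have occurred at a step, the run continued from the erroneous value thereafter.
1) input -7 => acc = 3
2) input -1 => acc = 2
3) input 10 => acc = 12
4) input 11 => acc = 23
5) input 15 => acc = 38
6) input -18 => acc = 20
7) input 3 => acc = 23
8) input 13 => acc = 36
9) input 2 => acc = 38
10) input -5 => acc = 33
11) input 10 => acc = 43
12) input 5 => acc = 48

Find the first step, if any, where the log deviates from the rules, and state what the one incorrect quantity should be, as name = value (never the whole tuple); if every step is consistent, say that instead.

step 1, acc = -3

step 1: acc = 4 + -7 = -3 -> the log disagrees here
The audit stops at step 1: the recorded entry is wrong and should be acc = -3.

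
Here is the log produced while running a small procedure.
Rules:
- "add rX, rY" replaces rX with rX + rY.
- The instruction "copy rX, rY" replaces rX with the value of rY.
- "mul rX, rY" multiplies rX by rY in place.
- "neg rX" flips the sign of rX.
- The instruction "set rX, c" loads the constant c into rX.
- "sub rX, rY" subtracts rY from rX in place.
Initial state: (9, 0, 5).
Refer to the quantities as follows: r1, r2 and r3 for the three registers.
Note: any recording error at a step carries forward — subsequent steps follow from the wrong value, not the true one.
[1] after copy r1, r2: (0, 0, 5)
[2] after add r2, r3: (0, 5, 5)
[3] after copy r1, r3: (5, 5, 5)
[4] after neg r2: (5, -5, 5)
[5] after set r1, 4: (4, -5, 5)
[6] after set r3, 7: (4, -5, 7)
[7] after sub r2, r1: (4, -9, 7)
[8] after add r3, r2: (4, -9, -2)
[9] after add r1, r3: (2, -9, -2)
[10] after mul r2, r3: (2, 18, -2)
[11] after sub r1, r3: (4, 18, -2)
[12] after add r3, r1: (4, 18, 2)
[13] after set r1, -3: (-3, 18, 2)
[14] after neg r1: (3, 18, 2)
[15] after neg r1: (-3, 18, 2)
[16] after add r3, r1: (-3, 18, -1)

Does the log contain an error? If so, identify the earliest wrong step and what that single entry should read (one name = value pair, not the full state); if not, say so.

Recomputing the run from the initial state:
step 1: r1 = 0, r2 = 0, r3 = 5
step 2: r1 = 0, r2 = 5, r3 = 5
step 3: r1 = 5, r2 = 5, r3 = 5
step 4: r1 = 5, r2 = -5, r3 = 5
step 5: r1 = 4, r2 = -5, r3 = 5
step 6: r1 = 4, r2 = -5, r3 = 7
step 7: r1 = 4, r2 = -9, r3 = 7
step 8: r1 = 4, r2 = -9, r3 = -2
step 9: r1 = 2, r2 = -9, r3 = -2
step 10: r1 = 2, r2 = 18, r3 = -2
step 11: r1 = 4, r2 = 18, r3 = -2
step 12: r1 = 4, r2 = 18, r3 = 2
step 13: r1 = -3, r2 = 18, r3 = 2
step 14: r1 = 3, r2 = 18, r3 = 2
step 15: r1 = -3, r2 = 18, r3 = 2
step 16: r1 = -3, r2 = 18, r3 = -1
This matches the log at every step.

no error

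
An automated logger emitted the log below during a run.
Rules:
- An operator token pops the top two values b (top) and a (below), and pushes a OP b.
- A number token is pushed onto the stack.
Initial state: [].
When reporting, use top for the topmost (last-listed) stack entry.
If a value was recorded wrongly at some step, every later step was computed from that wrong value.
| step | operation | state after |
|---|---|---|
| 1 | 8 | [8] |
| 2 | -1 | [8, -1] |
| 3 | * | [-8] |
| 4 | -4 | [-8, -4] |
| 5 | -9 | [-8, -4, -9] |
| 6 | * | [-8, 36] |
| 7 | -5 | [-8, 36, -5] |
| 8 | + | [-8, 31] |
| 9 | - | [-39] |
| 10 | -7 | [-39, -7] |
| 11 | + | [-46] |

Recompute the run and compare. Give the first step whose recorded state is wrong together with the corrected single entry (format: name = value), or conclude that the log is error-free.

Step 1: push 8: top = 8 — same as recorded.
Step 2: push -1: top = -1 — checks out.
Step 3: 8 * -1 = -8 — consistent with the log.
Step 4: push -4: top = -4 — consistent with the log.
Step 5: push -9: top = -9 — verified.
Step 6: -4 * -9 = 36 — no discrepancy.
Step 7: push -5: top = -5 — exactly as logged.
Step 8: 36 + -5 = 31 — matches.
Step 9: -8 - 31 = -39 — verified.
Step 10: push -7: top = -7 — exactly as logged.
Step 11: -39 + -7 = -46 — consistent with the log.
Each recorded entry agrees with the recomputation.

no error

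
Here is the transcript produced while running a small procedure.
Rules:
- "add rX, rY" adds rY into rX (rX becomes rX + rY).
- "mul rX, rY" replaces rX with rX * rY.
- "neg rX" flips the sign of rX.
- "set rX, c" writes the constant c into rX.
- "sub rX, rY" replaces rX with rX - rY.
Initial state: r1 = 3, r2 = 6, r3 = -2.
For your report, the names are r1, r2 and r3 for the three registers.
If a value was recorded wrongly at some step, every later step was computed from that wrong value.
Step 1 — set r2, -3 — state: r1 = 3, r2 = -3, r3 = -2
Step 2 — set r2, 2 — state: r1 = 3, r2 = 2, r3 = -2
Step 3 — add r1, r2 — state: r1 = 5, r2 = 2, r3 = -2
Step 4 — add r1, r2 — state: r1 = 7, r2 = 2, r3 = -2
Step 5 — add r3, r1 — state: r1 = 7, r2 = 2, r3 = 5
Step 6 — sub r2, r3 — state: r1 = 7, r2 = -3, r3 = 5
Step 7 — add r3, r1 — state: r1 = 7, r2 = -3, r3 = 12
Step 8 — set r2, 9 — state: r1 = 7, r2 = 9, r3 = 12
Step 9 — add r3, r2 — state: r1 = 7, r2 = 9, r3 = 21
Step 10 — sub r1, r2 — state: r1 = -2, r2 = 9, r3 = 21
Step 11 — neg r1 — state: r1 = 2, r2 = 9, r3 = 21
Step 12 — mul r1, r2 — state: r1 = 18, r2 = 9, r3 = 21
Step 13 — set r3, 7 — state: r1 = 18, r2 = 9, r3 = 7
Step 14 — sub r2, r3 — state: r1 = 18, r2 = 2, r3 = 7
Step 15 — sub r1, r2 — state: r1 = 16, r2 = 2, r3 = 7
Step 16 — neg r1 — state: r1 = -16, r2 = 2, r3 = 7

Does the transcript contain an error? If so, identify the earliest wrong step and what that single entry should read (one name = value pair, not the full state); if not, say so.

no error

Recomputing the run from the initial state:
step 1: r1 = 3, r2 = -3, r3 = -2
step 2: r1 = 3, r2 = 2, r3 = -2
step 3: r1 = 5, r2 = 2, r3 = -2
step 4: r1 = 7, r2 = 2, r3 = -2
step 5: r1 = 7, r2 = 2, r3 = 5
step 6: r1 = 7, r2 = -3, r3 = 5
step 7: r1 = 7, r2 = -3, r3 = 12
step 8: r1 = 7, r2 = 9, r3 = 12
step 9: r1 = 7, r2 = 9, r3 = 21
step 10: r1 = -2, r2 = 9, r3 = 21
step 11: r1 = 2, r2 = 9, r3 = 21
step 12: r1 = 18, r2 = 9, r3 = 21
step 13: r1 = 18, r2 = 9, r3 = 7
step 14: r1 = 18, r2 = 2, r3 = 7
step 15: r1 = 16, r2 = 2, r3 = 7
step 16: r1 = -16, r2 = 2, r3 = 7
This matches the transcript at every step.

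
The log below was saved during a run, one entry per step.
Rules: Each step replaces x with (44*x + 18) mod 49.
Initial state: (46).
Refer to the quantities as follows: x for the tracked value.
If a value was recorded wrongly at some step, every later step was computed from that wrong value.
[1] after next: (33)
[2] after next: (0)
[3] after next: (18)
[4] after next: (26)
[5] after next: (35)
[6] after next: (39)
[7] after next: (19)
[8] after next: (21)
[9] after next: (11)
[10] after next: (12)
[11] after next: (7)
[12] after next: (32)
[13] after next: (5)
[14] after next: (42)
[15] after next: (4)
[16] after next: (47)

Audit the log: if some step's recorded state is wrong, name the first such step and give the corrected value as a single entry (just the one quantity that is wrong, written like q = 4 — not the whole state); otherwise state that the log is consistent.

no error

Step 1: x = (44*46 + 18) mod 49 = 33 — matches.
Step 2: x = (44*33 + 18) mod 49 = 0 — confirmed correct.
Step 3: x = (44*0 + 18) mod 49 = 18 — verified.
Step 4: x = (44*18 + 18) mod 49 = 26 — matches.
Step 5: x = (44*26 + 18) mod 49 = 35 — consistent with the log.
Step 6: x = (44*35 + 18) mod 49 = 39 — agrees with the log.
Step 7: x = (44*39 + 18) mod 49 = 19 — in agreement.
Step 8: x = (44*19 + 18) mod 49 = 21 — verified.
Step 9: x = (44*21 + 18) mod 49 = 11 — same as recorded.
Step 10: x = (44*11 + 18) mod 49 = 12 — confirmed correct.
Step 11: x = (44*12 + 18) mod 49 = 7 — in agreement.
Step 12: x = (44*7 + 18) mod 49 = 32 — consistent with the log.
Step 13: x = (44*32 + 18) mod 49 = 5 — checks out.
Step 14: x = (44*5 + 18) mod 49 = 42 — consistent with the log.
Step 15: x = (44*42 + 18) mod 49 = 4 — in agreement.
Step 16: x = (44*4 + 18) mod 49 = 47 — matches.
All steps check out; nothing to correct.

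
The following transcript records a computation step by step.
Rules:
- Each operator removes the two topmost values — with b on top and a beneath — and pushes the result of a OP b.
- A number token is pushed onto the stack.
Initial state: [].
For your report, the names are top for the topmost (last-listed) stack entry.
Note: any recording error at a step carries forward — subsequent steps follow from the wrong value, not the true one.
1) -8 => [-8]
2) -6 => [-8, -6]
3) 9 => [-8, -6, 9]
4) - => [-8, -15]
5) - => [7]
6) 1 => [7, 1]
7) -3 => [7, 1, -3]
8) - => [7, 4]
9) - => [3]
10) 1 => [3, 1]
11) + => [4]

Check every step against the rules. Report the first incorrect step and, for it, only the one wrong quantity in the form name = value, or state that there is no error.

no error

step 1: push -8: top = -8 -> exactly as logged
step 2: push -6: top = -6 -> agrees with the transcript
step 3: push 9: top = 9 -> agrees with the transcript
step 4: -6 - 9 = -15 -> in agreement
step 5: -8 - -15 = 7 -> checks out
step 6: push 1: top = 1 -> in agreement
step 7: push -3: top = -3 -> verified
step 8: 1 - -3 = 4 -> same as recorded
step 9: 7 - 4 = 3 -> confirmed correct
step 10: push 1: top = 1 -> consistent with the transcript
step 11: 3 + 1 = 4 -> in agreement
The whole run recomputes cleanly — no discrepancies.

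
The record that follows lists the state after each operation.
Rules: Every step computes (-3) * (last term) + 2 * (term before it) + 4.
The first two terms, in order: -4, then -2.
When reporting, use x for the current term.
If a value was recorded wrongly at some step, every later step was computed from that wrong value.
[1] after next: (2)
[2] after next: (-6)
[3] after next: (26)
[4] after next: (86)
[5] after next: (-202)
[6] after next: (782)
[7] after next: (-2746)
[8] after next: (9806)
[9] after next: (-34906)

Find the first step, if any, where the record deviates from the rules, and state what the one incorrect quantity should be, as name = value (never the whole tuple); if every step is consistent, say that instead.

step 4, x = -86

step 1: x = -3*(-2) + (2)*(-4) + (4) = 2 -> agrees with the record
step 2: x = -3*(2) + (2)*(-2) + (4) = -6 -> checks out
step 3: x = -3*(-6) + (2)*(2) + (4) = 26 -> in agreement
step 4: x = -3*(26) + (2)*(-6) + (4) = -86 -> the record has a different value
The earliest wrong entry is at step 4: it should read x = -86.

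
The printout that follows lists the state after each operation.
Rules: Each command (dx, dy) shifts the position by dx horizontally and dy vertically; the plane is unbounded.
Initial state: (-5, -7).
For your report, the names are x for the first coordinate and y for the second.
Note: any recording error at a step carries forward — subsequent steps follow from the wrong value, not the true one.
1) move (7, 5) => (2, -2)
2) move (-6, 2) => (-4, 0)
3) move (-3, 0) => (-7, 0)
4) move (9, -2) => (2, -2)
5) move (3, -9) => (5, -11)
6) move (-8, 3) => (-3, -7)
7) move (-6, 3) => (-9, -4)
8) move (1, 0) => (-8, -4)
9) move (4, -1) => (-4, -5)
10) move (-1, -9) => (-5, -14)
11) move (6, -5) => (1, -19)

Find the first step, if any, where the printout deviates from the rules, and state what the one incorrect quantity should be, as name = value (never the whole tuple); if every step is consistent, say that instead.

1. x = -5 + (7) = 2, y = -7 + (5) = -2 (matches)
2. x = 2 + (-6) = -4, y = -2 + (2) = 0 (confirmed correct)
3. x = -4 + (-3) = -7, y = 0 + (0) = 0 (exactly as logged)
4. x = -7 + (9) = 2, y = 0 + (-2) = -2 (agrees with the printout)
5. x = 2 + (3) = 5, y = -2 + (-9) = -11 (same as recorded)
6. x = 5 + (-8) = -3, y = -11 + (3) = -8 (not what was recorded)
Conclusion: step 6 carries the first error; the entry should be y = -8.

step 6, y = -8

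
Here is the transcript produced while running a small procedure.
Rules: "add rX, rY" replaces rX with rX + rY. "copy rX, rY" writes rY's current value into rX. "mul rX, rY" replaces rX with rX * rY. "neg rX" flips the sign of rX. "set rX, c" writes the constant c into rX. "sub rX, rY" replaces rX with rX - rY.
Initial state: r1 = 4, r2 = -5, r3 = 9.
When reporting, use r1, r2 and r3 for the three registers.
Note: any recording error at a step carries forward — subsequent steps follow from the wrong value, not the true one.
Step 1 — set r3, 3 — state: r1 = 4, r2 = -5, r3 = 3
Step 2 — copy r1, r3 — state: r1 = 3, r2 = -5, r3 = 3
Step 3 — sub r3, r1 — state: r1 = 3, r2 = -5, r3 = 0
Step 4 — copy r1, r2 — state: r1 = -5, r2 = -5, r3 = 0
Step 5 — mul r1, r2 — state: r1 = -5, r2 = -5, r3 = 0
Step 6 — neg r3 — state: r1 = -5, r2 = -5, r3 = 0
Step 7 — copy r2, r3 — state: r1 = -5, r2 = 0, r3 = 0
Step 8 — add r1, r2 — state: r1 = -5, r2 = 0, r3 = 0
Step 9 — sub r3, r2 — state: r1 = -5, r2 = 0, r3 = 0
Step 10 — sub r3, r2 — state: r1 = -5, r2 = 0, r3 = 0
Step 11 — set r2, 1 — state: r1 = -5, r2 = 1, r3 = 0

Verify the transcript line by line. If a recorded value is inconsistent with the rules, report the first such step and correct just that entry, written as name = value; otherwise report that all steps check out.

Step 1: r3 = 3 — same as recorded.
Step 2: r1 = 3 — checks out.
Step 3: r3 = 3 - 3 = 0 — no discrepancy.
Step 4: r1 = -5 — no discrepancy.
Step 5: r1 = -5 * -5 = 25 — the entry is off here.
The earliest wrong entry is at step 5: it should read r1 = 25.

step 5, r1 = 25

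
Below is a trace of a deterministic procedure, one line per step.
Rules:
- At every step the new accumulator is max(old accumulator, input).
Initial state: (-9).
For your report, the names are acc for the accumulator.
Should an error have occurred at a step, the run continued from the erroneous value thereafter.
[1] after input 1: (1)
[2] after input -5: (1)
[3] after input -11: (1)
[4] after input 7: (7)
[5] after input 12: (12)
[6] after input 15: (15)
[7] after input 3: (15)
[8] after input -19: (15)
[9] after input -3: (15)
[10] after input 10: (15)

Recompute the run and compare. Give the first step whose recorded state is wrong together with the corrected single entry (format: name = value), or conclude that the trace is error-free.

no error

Step 1: acc = max(-9, 1) = 1 — checks out.
Step 2: acc = max(1, -5) = 1 — verified.
Step 3: acc = max(1, -11) = 1 — checks out.
Step 4: acc = max(1, 7) = 7 — in agreement.
Step 5: acc = max(7, 12) = 12 — no discrepancy.
Step 6: acc = max(12, 15) = 15 — no discrepancy.
Step 7: acc = max(15, 3) = 15 — checks out.
Step 8: acc = max(15, -19) = 15 — in agreement.
Step 9: acc = max(15, -3) = 15 — verified.
Step 10: acc = max(15, 10) = 15 — agrees with the trace.
All entries verified; no error found.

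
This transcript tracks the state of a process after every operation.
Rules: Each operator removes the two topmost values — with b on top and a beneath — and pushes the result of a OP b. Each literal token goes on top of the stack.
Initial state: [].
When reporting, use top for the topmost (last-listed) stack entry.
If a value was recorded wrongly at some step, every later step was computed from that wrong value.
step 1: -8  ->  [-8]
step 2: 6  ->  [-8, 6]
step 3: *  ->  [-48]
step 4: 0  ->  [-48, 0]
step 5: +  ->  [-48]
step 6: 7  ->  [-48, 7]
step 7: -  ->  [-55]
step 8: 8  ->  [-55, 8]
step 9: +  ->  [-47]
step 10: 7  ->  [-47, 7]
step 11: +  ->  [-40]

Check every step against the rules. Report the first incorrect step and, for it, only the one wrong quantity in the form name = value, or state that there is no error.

1. push -8: top = -8 (consistent with the transcript)
2. push 6: top = 6 (agrees with the transcript)
3. -8 * 6 = -48 (verified)
4. push 0: top = 0 (agrees with the transcript)
5. -48 + 0 = -48 (in agreement)
6. push 7: top = 7 (verified)
7. -48 - 7 = -55 (confirmed correct)
8. push 8: top = 8 (verified)
9. -55 + 8 = -47 (matches)
10. push 7: top = 7 (checks out)
11. -47 + 7 = -40 (same as recorded)
Nothing is out of place; the run is error-free.

no error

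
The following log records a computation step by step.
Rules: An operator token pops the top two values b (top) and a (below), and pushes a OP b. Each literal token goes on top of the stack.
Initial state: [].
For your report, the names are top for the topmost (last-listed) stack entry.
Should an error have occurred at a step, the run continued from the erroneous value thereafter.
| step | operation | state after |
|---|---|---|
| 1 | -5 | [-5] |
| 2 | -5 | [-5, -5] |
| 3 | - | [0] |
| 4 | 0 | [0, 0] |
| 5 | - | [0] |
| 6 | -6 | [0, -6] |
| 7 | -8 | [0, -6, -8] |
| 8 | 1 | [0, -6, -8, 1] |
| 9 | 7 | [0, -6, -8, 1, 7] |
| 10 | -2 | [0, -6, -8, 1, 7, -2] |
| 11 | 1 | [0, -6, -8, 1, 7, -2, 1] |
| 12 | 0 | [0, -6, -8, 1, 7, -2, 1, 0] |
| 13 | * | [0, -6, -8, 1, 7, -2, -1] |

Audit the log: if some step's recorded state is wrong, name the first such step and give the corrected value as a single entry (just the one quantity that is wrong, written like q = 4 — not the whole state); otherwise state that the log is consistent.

step 13, top = 0

Step 1: push -5: top = -5 — consistent with the log.
Step 2: push -5: top = -5 — matches.
Step 3: -5 - -5 = 0 — verified.
Step 4: push 0: top = 0 — consistent with the log.
Step 5: 0 - 0 = 0 — confirmed correct.
Step 6: push -6: top = -6 — no discrepancy.
Step 7: push -8: top = -8 — verified.
Step 8: push 1: top = 1 — confirmed correct.
Step 9: push 7: top = 7 — matches.
Step 10: push -2: top = -2 — in agreement.
Step 11: push 1: top = 1 — verified.
Step 12: push 0: top = 0 — exactly as logged.
Step 13: 1 * 0 = 0 — a discrepancy with the log.
The earliest wrong entry is at step 13: it should read top = 0.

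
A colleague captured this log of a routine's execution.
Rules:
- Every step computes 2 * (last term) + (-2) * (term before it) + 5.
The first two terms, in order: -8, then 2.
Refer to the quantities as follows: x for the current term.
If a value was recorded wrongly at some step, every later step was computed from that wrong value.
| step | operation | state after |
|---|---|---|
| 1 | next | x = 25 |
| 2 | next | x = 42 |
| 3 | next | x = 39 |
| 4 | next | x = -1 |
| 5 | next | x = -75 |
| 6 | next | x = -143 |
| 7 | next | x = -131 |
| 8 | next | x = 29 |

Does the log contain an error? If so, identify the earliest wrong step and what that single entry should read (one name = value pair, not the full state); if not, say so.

step 2, x = 51

Step 1: x = 2*(2) + (-2)*(-8) + (5) = 25 — no discrepancy.
Step 2: x = 2*(25) + (-2)*(2) + (5) = 51 — the recorded entry deviates here.
That makes step 2 the first incorrect line — x = 51 is what it should show.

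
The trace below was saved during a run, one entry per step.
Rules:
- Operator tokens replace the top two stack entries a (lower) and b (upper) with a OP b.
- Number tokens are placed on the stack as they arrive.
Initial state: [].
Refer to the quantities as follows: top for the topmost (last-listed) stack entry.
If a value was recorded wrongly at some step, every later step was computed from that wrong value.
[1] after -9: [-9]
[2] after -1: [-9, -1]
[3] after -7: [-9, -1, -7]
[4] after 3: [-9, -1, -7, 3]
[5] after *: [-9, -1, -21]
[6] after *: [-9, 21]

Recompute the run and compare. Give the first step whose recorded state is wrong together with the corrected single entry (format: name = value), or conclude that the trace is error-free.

step 1: push -9: top = -9 -> exactly as logged
step 2: push -1: top = -1 -> same as recorded
step 3: push -7: top = -7 -> exactly as logged
step 4: push 3: top = 3 -> confirmed correct
step 5: -7 * 3 = -21 -> checks out
step 6: -1 * -21 = 21 -> agrees with the trace
Nothing is out of place; the run is error-free.

no error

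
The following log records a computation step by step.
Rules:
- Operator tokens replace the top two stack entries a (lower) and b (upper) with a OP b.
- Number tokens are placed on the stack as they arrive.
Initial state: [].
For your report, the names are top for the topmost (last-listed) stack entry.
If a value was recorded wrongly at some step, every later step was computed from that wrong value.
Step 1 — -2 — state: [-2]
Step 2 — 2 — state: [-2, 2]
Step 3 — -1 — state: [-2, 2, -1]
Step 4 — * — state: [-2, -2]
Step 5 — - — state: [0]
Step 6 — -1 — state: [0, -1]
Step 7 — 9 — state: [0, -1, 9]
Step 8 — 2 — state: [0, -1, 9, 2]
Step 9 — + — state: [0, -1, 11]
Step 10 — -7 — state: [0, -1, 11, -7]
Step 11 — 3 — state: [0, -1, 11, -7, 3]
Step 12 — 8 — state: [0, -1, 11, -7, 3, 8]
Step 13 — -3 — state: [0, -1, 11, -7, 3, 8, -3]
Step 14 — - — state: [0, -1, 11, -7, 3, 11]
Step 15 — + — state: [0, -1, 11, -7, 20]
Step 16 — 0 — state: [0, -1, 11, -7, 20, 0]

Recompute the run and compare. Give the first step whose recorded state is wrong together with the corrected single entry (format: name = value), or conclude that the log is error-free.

step 15, top = 14

Recomputing the run from the initial state:
step 1: [-2]
step 2: [-2, 2]
step 3: [-2, 2, -1]
step 4: [-2, -2]
step 5: [0]
step 6: [0, -1]
step 7: [0, -1, 9]
step 8: [0, -1, 9, 2]
step 9: [0, -1, 11]
step 10: [0, -1, 11, -7]
step 11: [0, -1, 11, -7, 3]
step 12: [0, -1, 11, -7, 3, 8]
step 13: [0, -1, 11, -7, 3, 8, -3]
step 14: [0, -1, 11, -7, 3, 11]
step 15: [0, -1, 11, -7, 14]
step 16: [0, -1, 11, -7, 14, 0]
The first disagreement with the log is at step 15, where the value should be top = 14.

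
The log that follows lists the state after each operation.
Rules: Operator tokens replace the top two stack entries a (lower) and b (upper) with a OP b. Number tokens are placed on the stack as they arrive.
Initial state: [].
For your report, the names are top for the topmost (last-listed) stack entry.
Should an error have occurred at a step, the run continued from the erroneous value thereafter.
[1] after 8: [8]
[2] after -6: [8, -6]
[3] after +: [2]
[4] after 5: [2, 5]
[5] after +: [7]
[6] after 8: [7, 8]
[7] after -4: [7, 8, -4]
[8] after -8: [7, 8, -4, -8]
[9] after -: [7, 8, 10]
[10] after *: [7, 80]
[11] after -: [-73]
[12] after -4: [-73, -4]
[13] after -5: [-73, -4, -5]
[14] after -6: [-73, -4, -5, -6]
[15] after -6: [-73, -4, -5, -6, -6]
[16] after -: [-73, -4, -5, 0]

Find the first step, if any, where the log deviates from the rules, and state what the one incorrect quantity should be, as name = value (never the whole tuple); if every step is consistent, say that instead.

step 9, top = 4

Recomputing the run from the initial state:
step 1: [8]
step 2: [8, -6]
step 3: [2]
step 4: [2, 5]
step 5: [7]
step 6: [7, 8]
step 7: [7, 8, -4]
step 8: [7, 8, -4, -8]
step 9: [7, 8, 4]
step 10: [7, 32]
step 11: [-25]
step 12: [-25, -4]
step 13: [-25, -4, -5]
step 14: [-25, -4, -5, -6]
step 15: [-25, -4, -5, -6, -6]
step 16: [-25, -4, -5, 0]
The first disagreement with the log is at step 9, where the value should be top = 4.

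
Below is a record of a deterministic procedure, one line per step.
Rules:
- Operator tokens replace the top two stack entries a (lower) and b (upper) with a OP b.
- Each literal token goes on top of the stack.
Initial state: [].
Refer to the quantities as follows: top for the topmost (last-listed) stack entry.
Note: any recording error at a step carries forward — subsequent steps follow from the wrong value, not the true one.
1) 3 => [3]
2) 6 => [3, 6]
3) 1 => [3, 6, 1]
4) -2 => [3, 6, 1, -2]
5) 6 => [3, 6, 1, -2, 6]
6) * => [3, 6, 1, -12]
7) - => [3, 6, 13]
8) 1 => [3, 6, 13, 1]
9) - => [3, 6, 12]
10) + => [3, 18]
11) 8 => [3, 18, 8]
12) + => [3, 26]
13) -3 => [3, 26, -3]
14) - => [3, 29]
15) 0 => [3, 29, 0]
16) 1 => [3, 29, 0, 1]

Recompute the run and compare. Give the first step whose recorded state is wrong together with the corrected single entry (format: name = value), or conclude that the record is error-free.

step 1: push 3: top = 3 -> exactly as logged
step 2: push 6: top = 6 -> exactly as logged
step 3: push 1: top = 1 -> same as recorded
step 4: push -2: top = -2 -> in agreement
step 5: push 6: top = 6 -> matches
step 6: -2 * 6 = -12 -> consistent with the record
step 7: 1 - -12 = 13 -> exactly as logged
step 8: push 1: top = 1 -> confirmed correct
step 9: 13 - 1 = 12 -> consistent with the record
step 10: 6 + 12 = 18 -> no discrepancy
step 11: push 8: top = 8 -> exactly as logged
step 12: 18 + 8 = 26 -> confirmed correct
step 13: push -3: top = -3 -> in agreement
step 14: 26 - -3 = 29 -> in agreement
step 15: push 0: top = 0 -> checks out
step 16: push 1: top = 1 -> matches
All steps check out; nothing to correct.

no error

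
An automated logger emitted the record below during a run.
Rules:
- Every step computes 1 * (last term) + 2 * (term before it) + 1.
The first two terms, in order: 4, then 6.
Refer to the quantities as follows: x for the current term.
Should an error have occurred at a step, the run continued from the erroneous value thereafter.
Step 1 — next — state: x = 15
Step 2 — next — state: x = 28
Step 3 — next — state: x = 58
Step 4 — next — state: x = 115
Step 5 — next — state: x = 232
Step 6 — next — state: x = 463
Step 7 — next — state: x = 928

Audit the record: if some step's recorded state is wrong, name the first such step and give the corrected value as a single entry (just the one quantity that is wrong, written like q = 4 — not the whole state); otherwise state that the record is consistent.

step 3, x = 59

Recomputing the run from the initial state:
step 1: x = 15
step 2: x = 28
step 3: x = 59
step 4: x = 116
step 5: x = 235
step 6: x = 468
step 7: x = 939
The first disagreement with the record is at step 3, where the value should be x = 59.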